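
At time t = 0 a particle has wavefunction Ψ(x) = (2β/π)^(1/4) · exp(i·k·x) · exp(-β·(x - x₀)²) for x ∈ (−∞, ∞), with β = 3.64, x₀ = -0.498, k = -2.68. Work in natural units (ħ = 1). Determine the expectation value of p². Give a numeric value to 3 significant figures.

p² Ψ = −ħ² d²Ψ/dx²; ⟨p²⟩ = −ħ² ∫ Ψ*·Ψ'' dx.
Gaussian moments (u = x − x₀): ∫u^(2j)·e^(−2βu²) du = (2j−1)!!/(4β)^j · √(π/(2β)), odd powers integrate to 0; here √(π/(2β)) = 0.65692. Derivatives: Ψ′ = (ik − 2βu)·Ψ, Ψ″ = ((ik − 2βu)² − 2β)·Ψ; the odd-in-u pieces drop out.
⟨p²⟩ = 10.822.

10.8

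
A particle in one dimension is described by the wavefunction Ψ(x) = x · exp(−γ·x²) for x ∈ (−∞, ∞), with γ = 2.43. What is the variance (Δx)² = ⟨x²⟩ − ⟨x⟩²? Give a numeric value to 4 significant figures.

Compute ⟨x⟩ and ⟨x²⟩ separately, then (Δx)² = ⟨x²⟩ − ⟨x⟩².
Expand each integrand as polynomial × e^(−2γx²) and use ∫x^(2j)·e^(−2γx²) dx = (2j−1)!!/(4γ)^j · √(π/(2γ)), odd powers → 0; here √(π/(2γ)) = 0.80400.
Normalization: ∫|Ψ|² dx = 0.082716.
⟨x⟩ = 0.0000 and ⟨x²⟩ = 0.30864.
(Δx)² = 0.30864 − (0.0000)² = 0.30864.

0.3086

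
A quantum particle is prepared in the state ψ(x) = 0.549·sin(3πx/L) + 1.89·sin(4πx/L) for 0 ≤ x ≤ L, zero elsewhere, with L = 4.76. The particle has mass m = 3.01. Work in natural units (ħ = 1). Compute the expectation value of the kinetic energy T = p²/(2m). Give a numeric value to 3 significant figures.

1.12

T = −(ħ²/2m) d²/dx², so ⟨T⟩ = −(ħ²/2m) ∫ ψ*·ψ'' dx / ∫|ψ|² dx; with m = 3.01.
d²/dx² sin(jπx/L) = −(jπ/L)²·sin(jπx/L); on 0 ≤ x ≤ L, ∫sin²(jπx/L) dx = L/2 and ∫sin(jπx/L)·sin(lπx/L) dx = 0 for j ≠ l, so only diagonal terms survive in ∫|ψ|² and ∫ψ·ψ″; ∫ψ·ψ′ dx = [ψ²/2] between the walls = 0.
State is unnormalized: ∫|ψ|² dx = 9.2189, and ∫ψ*·(−ħ²/2m · ψ'') dx = 10.310, so ⟨T⟩ = 10.310 / 9.2189.
⟨T⟩ = 1.1183.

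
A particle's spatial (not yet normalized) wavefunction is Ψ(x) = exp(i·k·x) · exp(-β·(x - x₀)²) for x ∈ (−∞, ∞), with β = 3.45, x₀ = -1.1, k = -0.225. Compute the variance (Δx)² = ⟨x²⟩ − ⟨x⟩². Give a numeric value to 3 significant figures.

0.0725

Compute ⟨x⟩ and ⟨x²⟩ separately, then (Δx)² = ⟨x²⟩ − ⟨x⟩².
Gaussian moments (u = x − x₀): ∫u^(2j)·e^(−2βu²) du = (2j−1)!!/(4β)^j · √(π/(2β)), odd powers integrate to 0; here √(π/(2β)) = 0.67476.
Normalization: ∫|Ψ|² dx = 0.67476.
⟨x⟩ = -1.1000 and ⟨x²⟩ = 1.2825.
(Δx)² = 1.2825 − (-1.1000)² = 0.072464.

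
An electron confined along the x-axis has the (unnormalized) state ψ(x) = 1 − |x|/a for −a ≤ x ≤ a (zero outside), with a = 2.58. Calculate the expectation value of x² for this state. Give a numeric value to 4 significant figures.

⟨x²⟩ = ∫ x²·|ψ|² dx / ∫|ψ|² dx (integrals over the domain).
ψ is even, so ∫ over [−a, a] = 2∫₀ᵃ with ψ = 1 − x/a there: ∫₀ᵃ (1 − x/a)² dx = a/3, ∫₀ᵃ x²(1 − x/a)² dx = a³/30, ∫₀ᵃ x⁴(1 − x/a)² dx = a⁵/105.
State is unnormalized: ∫|ψ|² dx = 1.7200, and ∫ψ*·x²·ψ dx = 1.1449, so ⟨x²⟩ = 1.1449 / 1.7200.
⟨x²⟩ = 0.66564.

0.6656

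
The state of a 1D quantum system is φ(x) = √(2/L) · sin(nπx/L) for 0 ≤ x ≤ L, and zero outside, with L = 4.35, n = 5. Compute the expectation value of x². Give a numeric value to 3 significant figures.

⟨x²⟩ = ∫ x²·|φ|² dx (integrals over the domain).
With sin²θ = (1 − cos2θ)/2 on 0 ≤ x ≤ L: ∫sin²(nπx/L) dx = L/2, ∫x·sin²(nπx/L) dx = L²/4, ∫x²·sin²(nπx/L) dx = L³·(1/6 − 1/(4n²π²)); higher powers xᵏ the same way, integrating xᵏ·cos(2nπx/L) by parts.
⟨x²⟩ = 6.2692.

6.27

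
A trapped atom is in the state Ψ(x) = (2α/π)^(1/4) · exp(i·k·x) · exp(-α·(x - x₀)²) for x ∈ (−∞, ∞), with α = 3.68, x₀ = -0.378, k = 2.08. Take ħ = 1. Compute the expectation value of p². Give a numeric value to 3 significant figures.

8.01

p² Ψ = −ħ² d²Ψ/dx²; ⟨p²⟩ = −ħ² ∫ Ψ*·Ψ'' dx.
Gaussian moments (u = x − x₀): ∫u^(2j)·e^(−2αu²) du = (2j−1)!!/(4α)^j · √(π/(2α)), odd powers integrate to 0; here √(π/(2α)) = 0.65334. Derivatives: Ψ′ = (ik − 2αu)·Ψ, Ψ″ = ((ik − 2αu)² − 2α)·Ψ; the odd-in-u pieces drop out.
⟨p²⟩ = 8.0064.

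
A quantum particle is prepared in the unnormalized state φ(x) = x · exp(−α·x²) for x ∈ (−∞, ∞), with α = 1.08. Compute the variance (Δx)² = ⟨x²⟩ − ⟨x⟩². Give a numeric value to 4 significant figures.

0.6944

Compute ⟨x⟩ and ⟨x²⟩ separately, then (Δx)² = ⟨x²⟩ − ⟨x⟩².
Expand each integrand as polynomial × e^(−2αx²) and use ∫x^(2j)·e^(−2αx²) dx = (2j−1)!!/(4α)^j · √(π/(2α)), odd powers → 0; here √(π/(2α)) = 1.2060.
Normalization: ∫|φ|² dx = 0.27917.
⟨x⟩ = 0.0000 and ⟨x²⟩ = 0.69444.
(Δx)² = 0.69444 − (0.0000)² = 0.69444.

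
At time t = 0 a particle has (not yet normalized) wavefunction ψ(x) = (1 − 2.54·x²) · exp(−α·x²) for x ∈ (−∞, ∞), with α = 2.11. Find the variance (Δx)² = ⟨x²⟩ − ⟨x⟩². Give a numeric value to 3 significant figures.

0.0978

Compute ⟨x⟩ and ⟨x²⟩ separately, then (Δx)² = ⟨x²⟩ − ⟨x⟩².
Expand each integrand as polynomial × e^(−2αx²) and use ∫x^(2j)·e^(−2αx²) dx = (2j−1)!!/(4α)^j · √(π/(2α)), odd powers → 0; here √(π/(2α)) = 0.86282.
Normalization: ∫|ψ|² dx = 0.57793.
⟨x⟩ = 0.0000 and ⟨x²⟩ = 0.097795.
(Δx)² = 0.097795 − (0.0000)² = 0.097795.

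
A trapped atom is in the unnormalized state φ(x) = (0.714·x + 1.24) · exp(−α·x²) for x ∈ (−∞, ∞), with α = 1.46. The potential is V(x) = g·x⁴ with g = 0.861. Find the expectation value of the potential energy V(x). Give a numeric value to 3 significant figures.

⟨V⟩ = ∫ V(x)·|φ|² dx / ∫|φ|² dx.
Expand each integrand as polynomial × e^(−2αx²) and use ∫x^(2j)·e^(−2αx²) dx = (2j−1)!!/(4α)^j · √(π/(2α)), odd powers → 0; here √(π/(2α)) = 1.0373.
State is unnormalized: ∫|φ|² dx = 1.6854, and ∫φ*·V(x)·φ dx = 0.15508, so ⟨V⟩ = 0.15508 / 1.6854.
⟨V⟩ = 0.092010.

0.0920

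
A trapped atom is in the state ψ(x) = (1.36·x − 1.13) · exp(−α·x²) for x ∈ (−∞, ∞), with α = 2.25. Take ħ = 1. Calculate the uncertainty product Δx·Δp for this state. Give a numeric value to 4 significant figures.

0.5053

Δx = √(⟨x²⟩−⟨x⟩²), Δp = √(⟨p²⟩−⟨p⟩²).
Expand each integrand as polynomial × e^(−2αx²) and use ∫x^(2j)·e^(−2αx²) dx = (2j−1)!!/(4α)^j · √(π/(2α)), odd powers → 0; here √(π/(2α)) = 0.83554. Differentiate with the product rule, d/dx e^(−αx²) = −2αx·e^(−αx²).
Normalization: ∫|ψ|² dx = 1.2386.
⟨x⟩ = -0.23038, ⟨x²⟩ = 0.14192 ⇒ Δx = 0.29807.
⟨p⟩ = 0.0000, ⟨p²⟩ = 2.8738 ⇒ Δp = 1.6952.
Δx·Δp = 0.50530.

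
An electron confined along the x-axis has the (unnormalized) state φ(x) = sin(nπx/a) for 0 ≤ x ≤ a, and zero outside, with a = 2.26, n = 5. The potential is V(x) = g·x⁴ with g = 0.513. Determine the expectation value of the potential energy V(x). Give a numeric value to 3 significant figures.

2.62

⟨V⟩ = ∫ V(x)·|φ|² dx / ∫|φ|² dx.
With sin²θ = (1 − cos2θ)/2 on 0 ≤ x ≤ a: ∫sin²(nπx/a) dx = a/2, ∫x·sin²(nπx/a) dx = a²/4, ∫x²·sin²(nπx/a) dx = a³·(1/6 − 1/(4n²π²)); higher powers xᵏ the same way, integrating xᵏ·cos(2nπx/a) by parts.
State is unnormalized: ∫|φ|² dx = 1.1300, and ∫φ*·V(x)·φ dx = 2.9636, so ⟨V⟩ = 2.9636 / 1.1300.
⟨V⟩ = 2.6227.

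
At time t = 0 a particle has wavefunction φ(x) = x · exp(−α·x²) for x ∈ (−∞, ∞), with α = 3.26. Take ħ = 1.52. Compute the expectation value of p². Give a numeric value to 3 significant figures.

p² φ = −ħ² d²φ/dx²; ⟨p²⟩ = −ħ² ∫ φ*·φ'' dx / ∫|φ|² dx.
Expand each integrand as polynomial × e^(−2αx²) and use ∫x^(2j)·e^(−2αx²) dx = (2j−1)!!/(4α)^j · √(π/(2α)), odd powers → 0; here √(π/(2α)) = 0.69415. Differentiate with the product rule, d/dx e^(−αx²) = −2αx·e^(−αx²).
State is unnormalized: ∫|φ|² dx = 0.053232, and ∫φ*·(−ħ² φ'') dx = 1.2028, so ⟨p²⟩ = 1.2028 / 0.053232.
⟨p²⟩ = 22.596.

22.6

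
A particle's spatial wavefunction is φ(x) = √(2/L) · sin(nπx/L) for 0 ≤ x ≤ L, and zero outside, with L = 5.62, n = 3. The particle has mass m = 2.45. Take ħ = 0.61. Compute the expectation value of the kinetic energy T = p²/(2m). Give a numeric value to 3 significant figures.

0.214

T = −(ħ²/2m) d²/dx², so ⟨T⟩ = −(ħ²/2m) ∫ φ*·φ'' dx; with m = 2.45.
d/dx sin(nπx/L) = (nπ/L)·cos(nπx/L) and d²/dx² sin(nπx/L) = −(nπ/L)²·sin(nπx/L); on 0 ≤ x ≤ L, ∫sin²(nπx/L) dx = L/2 and ∫sin(nπx/L)·cos(nπx/L) dx = 0.
⟨T⟩ = 0.21357.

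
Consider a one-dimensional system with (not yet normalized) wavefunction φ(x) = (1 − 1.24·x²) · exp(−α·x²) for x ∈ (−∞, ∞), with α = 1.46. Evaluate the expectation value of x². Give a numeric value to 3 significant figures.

0.0969

⟨x²⟩ = ∫ x²·|φ|² dx / ∫|φ|² dx (integrals over the domain).
Expand each integrand as polynomial × e^(−2αx²) and use ∫x^(2j)·e^(−2αx²) dx = (2j−1)!!/(4α)^j · √(π/(2α)), odd powers → 0; here √(π/(2α)) = 1.0373.
State is unnormalized: ∫|φ|² dx = 0.73706, and ∫φ*·x²·φ dx = 0.071449, so ⟨x²⟩ = 0.071449 / 0.73706.
⟨x²⟩ = 0.096938.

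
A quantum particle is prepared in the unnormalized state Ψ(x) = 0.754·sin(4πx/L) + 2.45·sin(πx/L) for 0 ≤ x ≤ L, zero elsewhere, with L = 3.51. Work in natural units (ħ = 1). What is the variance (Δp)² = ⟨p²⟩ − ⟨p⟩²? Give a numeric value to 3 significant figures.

Compute ⟨p⟩ and ⟨p²⟩ separately; (Δp)² = ⟨p²⟩ − ⟨p⟩².
d²/dx² sin(jπx/L) = −(jπ/L)²·sin(jπx/L); on 0 ≤ x ≤ L, ∫sin²(jπx/L) dx = L/2 and ∫sin(jπx/L)·sin(lπx/L) dx = 0 for j ≠ l, so only diagonal terms survive in ∫|Ψ|² and ∫Ψ·Ψ″; ∫Ψ·Ψ′ dx = [Ψ²/2] between the walls = 0.
Normalization: ∫|Ψ|² dx = 11.532.
⟨p⟩ = 0.0000 and ⟨p²⟩ = 1.8407.
(Δp)² = 1.8407 − (0.0000)² = 1.8407.

1.84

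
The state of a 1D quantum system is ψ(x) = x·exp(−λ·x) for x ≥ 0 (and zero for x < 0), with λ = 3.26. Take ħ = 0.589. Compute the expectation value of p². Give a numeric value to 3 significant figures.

3.69

p² ψ = −ħ² d²ψ/dx²; ⟨p²⟩ = −ħ² ∫ ψ*·ψ'' dx / ∫|ψ|² dx.
Differentiate x·exp(−λ·x) with the product rule; every integrand then reduces to terms xʲ·e^(−2λx) on [0, ∞), with ∫₀^∞ xʲ·e^(−2λx) dx = j!/(2λ)^(j+1).
State is unnormalized: ∫|ψ|² dx = 0.0072158, and ∫ψ*·(−ħ² ψ'') dx = 0.026604, so ⟨p²⟩ = 0.026604 / 0.0072158.
⟨p²⟩ = 3.6869.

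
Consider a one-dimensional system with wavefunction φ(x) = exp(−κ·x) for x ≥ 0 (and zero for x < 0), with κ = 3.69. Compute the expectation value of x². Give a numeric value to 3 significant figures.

0.0367

⟨x²⟩ = ∫ x²·|φ|² dx / ∫|φ|² dx (integrals over the domain).
Every integrand reduces to terms xʲ·e^(−2κx) on [0, ∞); use ∫₀^∞ xʲ·e^(−2κx) dx = j!/(2κ)^(j+1).
State is unnormalized: ∫|φ|² dx = 0.13550, and ∫φ*·x²·φ dx = 0.0049758, so ⟨x²⟩ = 0.0049758 / 0.13550.
⟨x²⟩ = 0.036721.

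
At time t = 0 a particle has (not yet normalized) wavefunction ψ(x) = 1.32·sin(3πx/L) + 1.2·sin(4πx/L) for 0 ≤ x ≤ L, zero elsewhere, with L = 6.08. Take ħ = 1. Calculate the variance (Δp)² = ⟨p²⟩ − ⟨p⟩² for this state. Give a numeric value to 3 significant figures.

Compute ⟨p⟩ and ⟨p²⟩ separately; (Δp)² = ⟨p²⟩ − ⟨p⟩².
d²/dx² sin(jπx/L) = −(jπ/L)²·sin(jπx/L); on 0 ≤ x ≤ L, ∫sin²(jπx/L) dx = L/2 and ∫sin(jπx/L)·sin(lπx/L) dx = 0 for j ≠ l, so only diagonal terms survive in ∫|ψ|² and ∫ψ·ψ″; ∫ψ·ψ′ dx = [ψ²/2] between the walls = 0.
Normalization: ∫|ψ|² dx = 9.6745.
⟨p⟩ = 0.0000 and ⟨p²⟩ = 3.2486.
(Δp)² = 3.2486 − (0.0000)² = 3.2486.

3.25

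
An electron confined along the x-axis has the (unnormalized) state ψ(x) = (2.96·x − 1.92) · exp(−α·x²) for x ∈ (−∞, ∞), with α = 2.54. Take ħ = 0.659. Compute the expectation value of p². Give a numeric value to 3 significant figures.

1.52

p² ψ = −ħ² d²ψ/dx²; ⟨p²⟩ = −ħ² ∫ ψ*·ψ'' dx / ∫|ψ|² dx.
Expand each integrand as polynomial × e^(−2αx²) and use ∫x^(2j)·e^(−2αx²) dx = (2j−1)!!/(4α)^j · √(π/(2α)), odd powers → 0; here √(π/(2α)) = 0.78640. Differentiate with the product rule, d/dx e^(−αx²) = −2αx·e^(−αx²).
State is unnormalized: ∫|ψ|² dx = 3.5771, and ∫ψ*·(−ħ² ψ'') dx = 5.4420, so ⟨p²⟩ = 5.4420 / 3.5771.
⟨p²⟩ = 1.5213.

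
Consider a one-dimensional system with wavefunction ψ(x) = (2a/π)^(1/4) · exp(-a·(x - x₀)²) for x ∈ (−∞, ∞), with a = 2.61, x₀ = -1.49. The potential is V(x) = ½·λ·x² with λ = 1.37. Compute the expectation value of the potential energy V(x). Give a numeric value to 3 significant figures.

⟨V⟩ = ∫ V(x)·|ψ|² dx.
Gaussian moments (u = x − x₀): ∫u^(2j)·e^(−2au²) du = (2j−1)!!/(4a)^j · √(π/(2a)), odd powers integrate to 0; here √(π/(2a)) = 0.77578.
⟨V⟩ = 1.5864.

1.59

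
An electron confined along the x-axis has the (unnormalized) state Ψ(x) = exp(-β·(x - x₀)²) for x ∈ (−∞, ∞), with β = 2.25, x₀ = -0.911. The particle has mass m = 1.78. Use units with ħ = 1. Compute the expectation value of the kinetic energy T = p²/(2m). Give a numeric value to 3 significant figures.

T = −(ħ²/2m) d²/dx², so ⟨T⟩ = −(ħ²/2m) ∫ Ψ*·Ψ'' dx / ∫|Ψ|² dx; with m = 1.78.
Gaussian moments (u = x − x₀): ∫u^(2j)·e^(−2βu²) du = (2j−1)!!/(4β)^j · √(π/(2β)), odd powers integrate to 0; here √(π/(2β)) = 0.83554. Derivatives: d/dx e^(−βu²) = −2βu·e^(−βu²), d²/dx² e^(−βu²) = (4β²u² − 2β)·e^(−βu²).
State is unnormalized: ∫|Ψ|² dx = 0.83554, and ∫Ψ*·(−ħ²/2m · Ψ'') dx = 0.52808, so ⟨T⟩ = 0.52808 / 0.83554.
⟨T⟩ = 0.63202.

0.632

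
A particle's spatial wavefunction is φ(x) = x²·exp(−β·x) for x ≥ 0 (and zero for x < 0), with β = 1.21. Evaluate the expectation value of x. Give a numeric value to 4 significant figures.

⟨x⟩ = ∫ x·|φ|² dx / ∫|φ|² dx (integrals over the domain).
Every integrand reduces to terms xʲ·e^(−2βx) on [0, ∞); use ∫₀^∞ xʲ·e^(−2βx) dx = j!/(2β)^(j+1).
State is unnormalized: ∫|φ|² dx = 0.28916, and ∫φ*·x·φ dx = 0.59743, so ⟨x⟩ = 0.59743 / 0.28916.
⟨x⟩ = 2.0661.

2.066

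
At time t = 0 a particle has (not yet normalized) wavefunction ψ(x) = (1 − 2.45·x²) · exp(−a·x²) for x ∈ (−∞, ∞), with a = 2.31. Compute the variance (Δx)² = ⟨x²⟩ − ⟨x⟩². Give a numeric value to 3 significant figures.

0.0737

Compute ⟨x⟩ and ⟨x²⟩ separately, then (Δx)² = ⟨x²⟩ − ⟨x⟩².
Expand each integrand as polynomial × e^(−2ax²) and use ∫x^(2j)·e^(−2ax²) dx = (2j−1)!!/(4a)^j · √(π/(2a)), odd powers → 0; here √(π/(2a)) = 0.82462.
Normalization: ∫|ψ|² dx = 0.56125.
⟨x⟩ = 0.0000 and ⟨x²⟩ = 0.073729.
(Δx)² = 0.073729 − (0.0000)² = 0.073729.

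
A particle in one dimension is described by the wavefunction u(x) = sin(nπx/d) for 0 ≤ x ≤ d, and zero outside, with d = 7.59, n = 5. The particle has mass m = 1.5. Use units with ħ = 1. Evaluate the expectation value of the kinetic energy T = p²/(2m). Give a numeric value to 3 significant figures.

T = −(ħ²/2m) d²/dx², so ⟨T⟩ = −(ħ²/2m) ∫ u*·u'' dx / ∫|u|² dx; with m = 1.5.
d/dx sin(nπx/d) = (nπ/d)·cos(nπx/d) and d²/dx² sin(nπx/d) = −(nπ/d)²·sin(nπx/d); on 0 ≤ x ≤ d, ∫sin²(nπx/d) dx = d/2 and ∫sin(nπx/d)·cos(nπx/d) dx = 0.
State is unnormalized: ∫|u|² dx = 3.7950, and ∫u*·(−ħ²/2m · u'') dx = 5.4181, so ⟨T⟩ = 5.4181 / 3.7950.
⟨T⟩ = 1.4277.

1.43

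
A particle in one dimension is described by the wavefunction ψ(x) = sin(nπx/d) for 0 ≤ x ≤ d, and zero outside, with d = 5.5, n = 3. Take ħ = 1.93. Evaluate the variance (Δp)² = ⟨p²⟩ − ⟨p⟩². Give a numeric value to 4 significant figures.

10.94

Compute ⟨p⟩ and ⟨p²⟩ separately; (Δp)² = ⟨p²⟩ − ⟨p⟩².
d/dx sin(nπx/d) = (nπ/d)·cos(nπx/d) and d²/dx² sin(nπx/d) = −(nπ/d)²·sin(nπx/d); on 0 ≤ x ≤ d, ∫sin²(nπx/d) dx = d/2 and ∫sin(nπx/d)·cos(nπx/d) dx = 0.
Normalization: ∫|ψ|² dx = 2.7500.
⟨p⟩ = 0.0000 and ⟨p²⟩ = 10.938.
(Δp)² = 10.938 − (0.0000)² = 10.938.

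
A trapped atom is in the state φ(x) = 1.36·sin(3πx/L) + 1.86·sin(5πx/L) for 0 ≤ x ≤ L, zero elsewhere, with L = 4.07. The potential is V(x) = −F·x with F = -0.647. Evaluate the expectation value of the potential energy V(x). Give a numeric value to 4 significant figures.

⟨V⟩ = ∫ V(x)·|φ|² dx / ∫|φ|² dx.
On 0 ≤ x ≤ L (j ≠ l): ∫sin²(jπx/L) dx = L/2, ∫sin(jπx/L)·sin(lπx/L) dx = 0; diagonal moments ∫x·sin²(jπx/L) dx = L²/4, ∫x²·sin²(jπx/L) dx = L³·(1/6 − 1/(4j²π²)); cross terms ∫x·sin(jπx/L)·sin(lπx/L) dx = 0 for j + l even and −4jlL²/(π²(j² − l²)²) for j + l odd, ∫x²·sin(jπx/L)·sin(lπx/L) dx = (−1)^(j+l)·4jlL³/(π²(j² − l²)²); higher powers the same way via product-to-sum and parts.
State is unnormalized: ∫|φ|² dx = 10.804, and ∫φ*·V(x)·φ dx = 14.225, so ⟨V⟩ = 14.225 / 10.804.
⟨V⟩ = 1.3166.

1.317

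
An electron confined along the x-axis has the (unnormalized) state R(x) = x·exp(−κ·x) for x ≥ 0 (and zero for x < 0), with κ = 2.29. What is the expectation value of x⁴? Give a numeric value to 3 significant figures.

0.818

⟨x⁴⟩ = ∫ x⁴·|R|² dx / ∫|R|² dx (integrals over the domain).
Every integrand reduces to terms xʲ·e^(−2κx) on [0, ∞); use ∫₀^∞ xʲ·e^(−2κx) dx = j!/(2κ)^(j+1).
State is unnormalized: ∫|R|² dx = 0.020818, and ∫R*·x⁴·R dx = 0.017032, so ⟨x⁴⟩ = 0.017032 / 0.020818.
⟨x⁴⟩ = 0.81816.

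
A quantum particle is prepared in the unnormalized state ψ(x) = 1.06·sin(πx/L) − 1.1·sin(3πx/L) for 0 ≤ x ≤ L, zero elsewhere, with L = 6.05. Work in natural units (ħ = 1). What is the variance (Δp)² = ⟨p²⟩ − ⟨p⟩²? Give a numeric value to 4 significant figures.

1.388

Compute ⟨p⟩ and ⟨p²⟩ separately; (Δp)² = ⟨p²⟩ − ⟨p⟩².
d²/dx² sin(jπx/L) = −(jπ/L)²·sin(jπx/L); on 0 ≤ x ≤ L, ∫sin²(jπx/L) dx = L/2 and ∫sin(jπx/L)·sin(lπx/L) dx = 0 for j ≠ l, so only diagonal terms survive in ∫|ψ|² and ∫ψ·ψ″; ∫ψ·ψ′ dx = [ψ²/2] between the walls = 0.
Normalization: ∫|ψ|² dx = 7.0591.
⟨p⟩ = 0.0000 and ⟨p²⟩ = 1.3881.
(Δp)² = 1.3881 − (0.0000)² = 1.3881.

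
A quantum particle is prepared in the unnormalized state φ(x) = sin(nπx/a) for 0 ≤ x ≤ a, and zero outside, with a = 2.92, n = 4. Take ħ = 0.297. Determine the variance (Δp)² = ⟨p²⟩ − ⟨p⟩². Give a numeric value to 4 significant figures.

1.634

Compute ⟨p⟩ and ⟨p²⟩ separately; (Δp)² = ⟨p²⟩ − ⟨p⟩².
d/dx sin(nπx/a) = (nπ/a)·cos(nπx/a) and d²/dx² sin(nπx/a) = −(nπ/a)²·sin(nπx/a); on 0 ≤ x ≤ a, ∫sin²(nπx/a) dx = a/2 and ∫sin(nπx/a)·cos(nπx/a) dx = 0.
Normalization: ∫|φ|² dx = 1.4600.
⟨p⟩ = 0.0000 and ⟨p²⟩ = 1.6337.
(Δp)² = 1.6337 − (0.0000)² = 1.6337.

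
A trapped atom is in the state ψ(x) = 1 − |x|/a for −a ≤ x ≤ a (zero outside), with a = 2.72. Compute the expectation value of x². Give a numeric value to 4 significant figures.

0.7398

⟨x²⟩ = ∫ x²·|ψ|² dx / ∫|ψ|² dx (integrals over the domain).
ψ is even, so ∫ over [−a, a] = 2∫₀ᵃ with ψ = 1 − x/a there: ∫₀ᵃ (1 − x/a)² dx = a/3, ∫₀ᵃ x²(1 − x/a)² dx = a³/30, ∫₀ᵃ x⁴(1 − x/a)² dx = a⁵/105.
State is unnormalized: ∫|ψ|² dx = 1.8133, and ∫ψ*·x²·ψ dx = 1.3416, so ⟨x²⟩ = 1.3416 / 1.8133.
⟨x²⟩ = 0.73984.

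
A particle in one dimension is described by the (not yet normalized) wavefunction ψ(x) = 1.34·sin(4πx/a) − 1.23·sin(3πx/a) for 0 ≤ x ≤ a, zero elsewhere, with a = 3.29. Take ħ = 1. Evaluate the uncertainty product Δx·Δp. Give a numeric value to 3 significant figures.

2.25

Δx = √(⟨x²⟩−⟨x⟩²), Δp = √(⟨p²⟩−⟨p⟩²).
On 0 ≤ x ≤ a (j ≠ l): ∫sin²(jπx/a) dx = a/2, ∫sin(jπx/a)·sin(lπx/a) dx = 0; diagonal moments ∫x·sin²(jπx/a) dx = a²/4, ∫x²·sin²(jπx/a) dx = a³·(1/6 − 1/(4j²π²)); cross terms ∫x·sin(jπx/a)·sin(lπx/a) dx = 0 for j + l even and −4jla²/(π²(j² − l²)²) for j + l odd, ∫x²·sin(jπx/a)·sin(lπx/a) dx = (−1)^(j+l)·4jla³/(π²(j² − l²)²); higher powers the same way via product-to-sum and parts. d²/dx² sin(jπx/a) = −(jπ/a)²·sin(jπx/a); on 0 ≤ x ≤ a, ∫sin²(jπx/a) dx = a/2 and ∫sin(jπx/a)·sin(lπx/a) dx = 0 for j ≠ l, so only diagonal terms survive in ∫|ψ|² and ∫ψ·ψ″; ∫ψ·ψ′ dx = [ψ²/2] between the walls = 0.
Normalization: ∫|ψ|² dx = 5.4425.
⟨x⟩ = 2.2957, ⟨x²⟩ = 5.7024 ⇒ Δx = 0.65737.
⟨p⟩ = 0.0000, ⟨p²⟩ = 11.670 ⇒ Δp = 3.4162.
Δx·Δp = 2.2457.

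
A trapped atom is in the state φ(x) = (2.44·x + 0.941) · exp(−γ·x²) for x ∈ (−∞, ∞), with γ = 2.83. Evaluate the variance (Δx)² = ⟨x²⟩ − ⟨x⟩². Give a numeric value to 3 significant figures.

0.0716

Compute ⟨x⟩ and ⟨x²⟩ separately, then (Δx)² = ⟨x²⟩ − ⟨x⟩².
Expand each integrand as polynomial × e^(−2γx²) and use ∫x^(2j)·e^(−2γx²) dx = (2j−1)!!/(4γ)^j · √(π/(2γ)), odd powers → 0; here √(π/(2γ)) = 0.74502.
Normalization: ∫|φ|² dx = 1.0515.
⟨x⟩ = 0.28741 and ⟨x²⟩ = 0.15417.
(Δx)² = 0.15417 − (0.28741)² = 0.071568.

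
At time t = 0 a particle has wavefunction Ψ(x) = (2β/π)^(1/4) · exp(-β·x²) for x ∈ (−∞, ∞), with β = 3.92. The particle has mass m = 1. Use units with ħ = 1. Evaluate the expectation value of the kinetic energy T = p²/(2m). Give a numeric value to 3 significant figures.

1.96

T = −(ħ²/2m) d²/dx², so ⟨T⟩ = −(ħ²/2m) ∫ Ψ*·Ψ'' dx; with m = 1.
Gaussian moments: ∫x^(2j)·e^(−2βx²) dx = (2j−1)!!/(4β)^j · √(π/(2β)), odd powers integrate to 0; here √(π/(2β)) = 0.63302. Derivatives: d/dx e^(−βx²) = −2βx·e^(−βx²), d²/dx² e^(−βx²) = (4β²x² − 2β)·e^(−βx²).
⟨T⟩ = 1.9600.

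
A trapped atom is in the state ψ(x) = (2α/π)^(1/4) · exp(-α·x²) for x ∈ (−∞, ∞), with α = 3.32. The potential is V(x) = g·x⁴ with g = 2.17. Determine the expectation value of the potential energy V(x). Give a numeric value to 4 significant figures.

⟨V⟩ = ∫ V(x)·|ψ|² dx.
Gaussian moments: ∫x^(2j)·e^(−2αx²) dx = (2j−1)!!/(4α)^j · √(π/(2α)), odd powers integrate to 0; here √(π/(2α)) = 0.68785.
⟨V⟩ = 0.036913.

0.03691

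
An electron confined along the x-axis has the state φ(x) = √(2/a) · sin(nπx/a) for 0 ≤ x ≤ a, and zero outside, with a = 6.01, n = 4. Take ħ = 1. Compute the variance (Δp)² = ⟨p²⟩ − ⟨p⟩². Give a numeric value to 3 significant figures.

Compute ⟨p⟩ and ⟨p²⟩ separately; (Δp)² = ⟨p²⟩ − ⟨p⟩².
d/dx sin(nπx/a) = (nπ/a)·cos(nπx/a) and d²/dx² sin(nπx/a) = −(nπ/a)²·sin(nπx/a); on 0 ≤ x ≤ a, ∫sin²(nπx/a) dx = a/2 and ∫sin(nπx/a)·cos(nπx/a) dx = 0.
⟨p⟩ = 0.0000 and ⟨p²⟩ = 4.3719.
(Δp)² = 4.3719 − (0.0000)² = 4.3719.

4.37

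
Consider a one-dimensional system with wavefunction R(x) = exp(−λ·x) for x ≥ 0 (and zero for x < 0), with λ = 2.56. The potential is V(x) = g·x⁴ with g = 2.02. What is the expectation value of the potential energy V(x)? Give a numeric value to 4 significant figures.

0.07055

⟨V⟩ = ∫ V(x)·|R|² dx / ∫|R|² dx.
Every integrand reduces to terms xʲ·e^(−2λx) on [0, ∞); use ∫₀^∞ xʲ·e^(−2λx) dx = j!/(2λ)^(j+1).
State is unnormalized: ∫|R|² dx = 0.19531, and ∫R*·V(x)·R dx = 0.013779, so ⟨V⟩ = 0.013779 / 0.19531.
⟨V⟩ = 0.070548.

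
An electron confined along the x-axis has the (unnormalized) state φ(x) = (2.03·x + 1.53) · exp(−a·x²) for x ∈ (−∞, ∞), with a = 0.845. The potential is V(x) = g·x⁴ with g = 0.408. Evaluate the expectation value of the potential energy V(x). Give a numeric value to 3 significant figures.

0.254

⟨V⟩ = ∫ V(x)·|φ|² dx / ∫|φ|² dx.
Expand each integrand as polynomial × e^(−2ax²) and use ∫x^(2j)·e^(−2ax²) dx = (2j−1)!!/(4a)^j · √(π/(2a)), odd powers → 0; here √(π/(2a)) = 1.3634.
State is unnormalized: ∫|φ|² dx = 4.8539, and ∫φ*·V(x)·φ dx = 1.2324, so ⟨V⟩ = 1.2324 / 4.8539.
⟨V⟩ = 0.25390.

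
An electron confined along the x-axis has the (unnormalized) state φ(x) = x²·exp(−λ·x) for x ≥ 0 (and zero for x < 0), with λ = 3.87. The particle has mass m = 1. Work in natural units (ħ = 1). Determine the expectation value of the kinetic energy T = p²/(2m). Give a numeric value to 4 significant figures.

T = −(ħ²/2m) d²/dx², so ⟨T⟩ = −(ħ²/2m) ∫ φ*·φ'' dx / ∫|φ|² dx; with m = 1.
Differentiate x²·exp(−λ·x) with the product rule; every integrand then reduces to terms xʲ·e^(−2λx) on [0, ∞), with ∫₀^∞ xʲ·e^(−2λx) dx = j!/(2λ)^(j+1).
State is unnormalized: ∫|φ|² dx = 0.00086399, and ∫φ*·(−ħ²/2m · φ'') dx = 0.0021566, so ⟨T⟩ = 0.0021566 / 0.00086399.
⟨T⟩ = 2.4962.

2.496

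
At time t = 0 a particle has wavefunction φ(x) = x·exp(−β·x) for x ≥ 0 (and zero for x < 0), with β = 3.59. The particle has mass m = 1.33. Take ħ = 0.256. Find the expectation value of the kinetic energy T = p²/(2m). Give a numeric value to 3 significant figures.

0.318

T = −(ħ²/2m) d²/dx², so ⟨T⟩ = −(ħ²/2m) ∫ φ*·φ'' dx / ∫|φ|² dx; with m = 1.33.
Differentiate x·exp(−β·x) with the product rule; every integrand then reduces to terms xʲ·e^(−2βx) on [0, ∞), with ∫₀^∞ xʲ·e^(−2βx) dx = j!/(2β)^(j+1).
State is unnormalized: ∫|φ|² dx = 0.0054033, and ∫φ*·(−ħ²/2m · φ'') dx = 0.0017157, so ⟨T⟩ = 0.0017157 / 0.0054033.
⟨T⟩ = 0.31753.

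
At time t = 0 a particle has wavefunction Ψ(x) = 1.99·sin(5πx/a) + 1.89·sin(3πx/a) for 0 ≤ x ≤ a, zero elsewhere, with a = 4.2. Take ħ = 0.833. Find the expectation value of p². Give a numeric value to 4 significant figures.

p² Ψ = −ħ² d²Ψ/dx²; ⟨p²⟩ = −ħ² ∫ Ψ*·Ψ'' dx / ∫|Ψ|² dx.
d²/dx² sin(jπx/a) = −(jπ/a)²·sin(jπx/a); on 0 ≤ x ≤ a, ∫sin²(jπx/a) dx = a/2 and ∫sin(jπx/a)·sin(lπx/a) dx = 0 for j ≠ l, so only diagonal terms survive in ∫|Ψ|² and ∫Ψ·Ψ″; ∫Ψ·Ψ′ dx = [Ψ²/2] between the walls = 0.
State is unnormalized: ∫|Ψ|² dx = 15.818, and ∫Ψ*·(−ħ² Ψ'') dx = 106.93, so ⟨p²⟩ = 106.93 / 15.818.
⟨p²⟩ = 6.7599.

6.760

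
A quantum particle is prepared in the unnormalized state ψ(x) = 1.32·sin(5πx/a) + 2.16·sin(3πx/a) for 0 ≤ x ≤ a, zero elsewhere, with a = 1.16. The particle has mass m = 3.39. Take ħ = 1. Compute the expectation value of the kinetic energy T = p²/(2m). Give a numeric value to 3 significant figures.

T = −(ħ²/2m) d²/dx², so ⟨T⟩ = −(ħ²/2m) ∫ ψ*·ψ'' dx / ∫|ψ|² dx; with m = 3.39.
d²/dx² sin(jπx/a) = −(jπ/a)²·sin(jπx/a); on 0 ≤ x ≤ a, ∫sin²(jπx/a) dx = a/2 and ∫sin(jπx/a)·sin(lπx/a) dx = 0 for j ≠ l, so only diagonal terms survive in ∫|ψ|² and ∫ψ·ψ″; ∫ψ·ψ′ dx = [ψ²/2] between the walls = 0.
State is unnormalized: ∫|ψ|² dx = 3.7166, and ∫ψ*·(−ħ²/2m · ψ'') dx = 53.679, so ⟨T⟩ = 53.679 / 3.7166.
⟨T⟩ = 14.443.

14.4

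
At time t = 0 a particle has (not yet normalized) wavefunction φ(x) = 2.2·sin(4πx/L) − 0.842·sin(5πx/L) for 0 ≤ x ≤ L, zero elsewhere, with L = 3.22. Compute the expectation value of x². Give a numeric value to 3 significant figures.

4.81

⟨x²⟩ = ∫ x²·|φ|² dx / ∫|φ|² dx (integrals over the domain).
On 0 ≤ x ≤ L (j ≠ l): ∫sin²(jπx/L) dx = L/2, ∫sin(jπx/L)·sin(lπx/L) dx = 0; diagonal moments ∫x·sin²(jπx/L) dx = L²/4, ∫x²·sin²(jπx/L) dx = L³·(1/6 − 1/(4j²π²)); cross terms ∫x·sin(jπx/L)·sin(lπx/L) dx = 0 for j + l even and −4jlL²/(π²(j² − l²)²) for j + l odd, ∫x²·sin(jπx/L)·sin(lπx/L) dx = (−1)^(j+l)·4jlL³/(π²(j² − l²)²); higher powers the same way via product-to-sum and parts.
State is unnormalized: ∫|φ|² dx = 8.9338, and ∫φ*·x²·φ dx = 42.974, so ⟨x²⟩ = 42.974 / 8.9338.
⟨x²⟩ = 4.8103.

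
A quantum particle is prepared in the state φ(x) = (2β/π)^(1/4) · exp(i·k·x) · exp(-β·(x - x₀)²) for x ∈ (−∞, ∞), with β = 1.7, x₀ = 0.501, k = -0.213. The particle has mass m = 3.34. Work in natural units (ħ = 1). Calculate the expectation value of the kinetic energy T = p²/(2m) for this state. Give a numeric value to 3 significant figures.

T = −(ħ²/2m) d²/dx², so ⟨T⟩ = −(ħ²/2m) ∫ φ*·φ'' dx; with m = 3.34.
Gaussian moments (u = x − x₀): ∫u^(2j)·e^(−2βu²) du = (2j−1)!!/(4β)^j · √(π/(2β)), odd powers integrate to 0; here √(π/(2β)) = 0.96125. Derivatives: φ′ = (ik − 2βu)·φ, φ″ = ((ik − 2βu)² − 2β)·φ; the odd-in-u pieces drop out.
⟨T⟩ = 0.26128.

0.261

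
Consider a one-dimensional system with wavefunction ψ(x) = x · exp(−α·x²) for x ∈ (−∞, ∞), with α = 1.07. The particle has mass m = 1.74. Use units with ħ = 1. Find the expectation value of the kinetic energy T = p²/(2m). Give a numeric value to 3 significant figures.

0.922

T = −(ħ²/2m) d²/dx², so ⟨T⟩ = −(ħ²/2m) ∫ ψ*·ψ'' dx / ∫|ψ|² dx; with m = 1.74.
Expand each integrand as polynomial × e^(−2αx²) and use ∫x^(2j)·e^(−2αx²) dx = (2j−1)!!/(4α)^j · √(π/(2α)), odd powers → 0; here √(π/(2α)) = 1.2116. Differentiate with the product rule, d/dx e^(−αx²) = −2αx·e^(−αx²).
State is unnormalized: ∫|ψ|² dx = 0.28309, and ∫ψ*·(−ħ²/2m · ψ'') dx = 0.26113, so ⟨T⟩ = 0.26113 / 0.28309.
⟨T⟩ = 0.92241.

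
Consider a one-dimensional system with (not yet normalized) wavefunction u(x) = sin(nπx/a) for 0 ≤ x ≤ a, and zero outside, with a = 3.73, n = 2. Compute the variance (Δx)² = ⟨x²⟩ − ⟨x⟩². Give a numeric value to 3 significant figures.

Compute ⟨x⟩ and ⟨x²⟩ separately, then (Δx)² = ⟨x²⟩ − ⟨x⟩².
With sin²θ = (1 − cos2θ)/2 on 0 ≤ x ≤ a: ∫sin²(nπx/a) dx = a/2, ∫x·sin²(nπx/a) dx = a²/4, ∫x²·sin²(nπx/a) dx = a³·(1/6 − 1/(4n²π²)); higher powers xᵏ the same way, integrating xᵏ·cos(2nπx/a) by parts.
Normalization: ∫|u|² dx = 1.8650.
⟨x⟩ = 1.8650 and ⟨x²⟩ = 4.4614.
(Δx)² = 4.4614 − (1.8650)² = 0.98320.

0.983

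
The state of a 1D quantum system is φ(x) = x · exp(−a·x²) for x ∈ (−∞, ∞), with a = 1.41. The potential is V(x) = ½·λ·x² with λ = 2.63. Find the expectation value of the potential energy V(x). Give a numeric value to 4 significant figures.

⟨V⟩ = ∫ V(x)·|φ|² dx / ∫|φ|² dx.
Expand each integrand as polynomial × e^(−2ax²) and use ∫x^(2j)·e^(−2ax²) dx = (2j−1)!!/(4a)^j · √(π/(2a)), odd powers → 0; here √(π/(2a)) = 1.0555.
State is unnormalized: ∫|φ|² dx = 0.18714, and ∫φ*·V(x)·φ dx = 0.13090, so ⟨V⟩ = 0.13090 / 0.18714.
⟨V⟩ = 0.69947.

0.6995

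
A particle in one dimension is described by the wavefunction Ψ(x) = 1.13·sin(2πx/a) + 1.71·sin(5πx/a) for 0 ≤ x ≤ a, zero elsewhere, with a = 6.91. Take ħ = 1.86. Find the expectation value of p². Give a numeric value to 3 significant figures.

p² Ψ = −ħ² d²Ψ/dx²; ⟨p²⟩ = −ħ² ∫ Ψ*·Ψ'' dx / ∫|Ψ|² dx.
d²/dx² sin(jπx/a) = −(jπ/a)²·sin(jπx/a); on 0 ≤ x ≤ a, ∫sin²(jπx/a) dx = a/2 and ∫sin(jπx/a)·sin(lπx/a) dx = 0 for j ≠ l, so only diagonal terms survive in ∫|Ψ|² and ∫Ψ·Ψ″; ∫Ψ·Ψ′ dx = [Ψ²/2] between the walls = 0.
State is unnormalized: ∫|Ψ|² dx = 14.514, and ∫Ψ*·(−ħ² Ψ'') dx = 193.23, so ⟨p²⟩ = 193.23 / 14.514.
⟨p²⟩ = 13.313.

13.3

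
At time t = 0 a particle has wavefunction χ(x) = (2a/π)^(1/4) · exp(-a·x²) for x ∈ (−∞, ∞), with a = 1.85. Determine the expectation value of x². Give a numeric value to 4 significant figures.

⟨x²⟩ = ∫ x²·|χ|² dx (integrals over the domain).
Gaussian moments: ∫x^(2j)·e^(−2ax²) dx = (2j−1)!!/(4a)^j · √(π/(2a)), odd powers integrate to 0; here √(π/(2a)) = 0.92145.
⟨x²⟩ = 0.13514.

0.1351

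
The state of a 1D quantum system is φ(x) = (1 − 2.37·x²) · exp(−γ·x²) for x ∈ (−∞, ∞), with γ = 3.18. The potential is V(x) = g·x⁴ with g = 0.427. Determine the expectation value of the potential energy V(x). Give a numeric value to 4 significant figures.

0.003808

⟨V⟩ = ∫ V(x)·|φ|² dx / ∫|φ|² dx.
Expand each integrand as polynomial × e^(−2γx²) and use ∫x^(2j)·e^(−2γx²) dx = (2j−1)!!/(4γ)^j · √(π/(2γ)), odd powers → 0; here √(π/(2γ)) = 0.70282.
State is unnormalized: ∫|φ|² dx = 0.51412, and ∫φ*·V(x)·φ dx = 0.0019577, so ⟨V⟩ = 0.0019577 / 0.51412.
⟨V⟩ = 0.0038080.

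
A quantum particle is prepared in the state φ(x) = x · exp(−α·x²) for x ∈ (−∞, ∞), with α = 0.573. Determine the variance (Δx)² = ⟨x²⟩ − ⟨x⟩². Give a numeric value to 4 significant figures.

1.309

Compute ⟨x⟩ and ⟨x²⟩ separately, then (Δx)² = ⟨x²⟩ − ⟨x⟩².
Expand each integrand as polynomial × e^(−2αx²) and use ∫x^(2j)·e^(−2αx²) dx = (2j−1)!!/(4α)^j · √(π/(2α)), odd powers → 0; here √(π/(2α)) = 1.6557.
Normalization: ∫|φ|² dx = 0.72238.
⟨x⟩ = 0.0000 and ⟨x²⟩ = 1.3089.
(Δx)² = 1.3089 − (0.0000)² = 1.3089.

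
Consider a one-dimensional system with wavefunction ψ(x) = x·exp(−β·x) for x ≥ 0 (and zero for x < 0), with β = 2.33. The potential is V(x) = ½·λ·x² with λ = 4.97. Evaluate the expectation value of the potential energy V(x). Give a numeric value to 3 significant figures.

⟨V⟩ = ∫ V(x)·|ψ|² dx / ∫|ψ|² dx.
Every integrand reduces to terms xʲ·e^(−2βx) on [0, ∞); use ∫₀^∞ xʲ·e^(−2βx) dx = j!/(2β)^(j+1).
State is unnormalized: ∫|ψ|² dx = 0.019764, and ∫ψ*·V(x)·ψ dx = 0.027140, so ⟨V⟩ = 0.027140 / 0.019764.
⟨V⟩ = 1.3732.

1.37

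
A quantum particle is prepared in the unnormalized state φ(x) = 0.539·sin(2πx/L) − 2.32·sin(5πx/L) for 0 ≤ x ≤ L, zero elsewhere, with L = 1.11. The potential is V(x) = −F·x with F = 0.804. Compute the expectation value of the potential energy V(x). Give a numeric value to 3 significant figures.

⟨V⟩ = ∫ V(x)·|φ|² dx / ∫|φ|² dx.
On 0 ≤ x ≤ L (j ≠ l): ∫sin²(jπx/L) dx = L/2, ∫sin(jπx/L)·sin(lπx/L) dx = 0; diagonal moments ∫x·sin²(jπx/L) dx = L²/4, ∫x²·sin²(jπx/L) dx = L³·(1/6 − 1/(4j²π²)); cross terms ∫x·sin(jπx/L)·sin(lπx/L) dx = 0 for j + l even and −4jlL²/(π²(j² − l²)²) for j + l odd, ∫x²·sin(jπx/L)·sin(lπx/L) dx = (−1)^(j+l)·4jlL³/(π²(j² − l²)²); higher powers the same way via product-to-sum and parts.
State is unnormalized: ∫|φ|² dx = 3.1485, and ∫φ*·V(x)·φ dx = -1.4277, so ⟨V⟩ = -1.4277 / 3.1485.
⟨V⟩ = -0.45345.

-0.453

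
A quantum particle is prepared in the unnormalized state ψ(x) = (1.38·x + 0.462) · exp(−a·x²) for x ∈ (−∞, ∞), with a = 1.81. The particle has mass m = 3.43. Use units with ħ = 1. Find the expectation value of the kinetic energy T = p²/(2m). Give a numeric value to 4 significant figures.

0.5552

T = −(ħ²/2m) d²/dx², so ⟨T⟩ = −(ħ²/2m) ∫ ψ*·ψ'' dx / ∫|ψ|² dx; with m = 3.43.
Expand each integrand as polynomial × e^(−2ax²) and use ∫x^(2j)·e^(−2ax²) dx = (2j−1)!!/(4a)^j · √(π/(2a)), odd powers → 0; here √(π/(2a)) = 0.93158. Differentiate with the product rule, d/dx e^(−ax²) = −2ax·e^(−ax²).
State is unnormalized: ∫|ψ|² dx = 0.44388, and ∫ψ*·(−ħ²/2m · ψ'') dx = 0.24643, so ⟨T⟩ = 0.24643 / 0.44388.
⟨T⟩ = 0.55516.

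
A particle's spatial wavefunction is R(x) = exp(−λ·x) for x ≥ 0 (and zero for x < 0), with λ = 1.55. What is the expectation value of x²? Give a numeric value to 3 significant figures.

0.208

⟨x²⟩ = ∫ x²·|R|² dx / ∫|R|² dx (integrals over the domain).
Every integrand reduces to terms xʲ·e^(−2λx) on [0, ∞); use ∫₀^∞ xʲ·e^(−2λx) dx = j!/(2λ)^(j+1).
State is unnormalized: ∫|R|² dx = 0.32258, and ∫R*·x²·R dx = 0.067134, so ⟨x²⟩ = 0.067134 / 0.32258.
⟨x²⟩ = 0.20812.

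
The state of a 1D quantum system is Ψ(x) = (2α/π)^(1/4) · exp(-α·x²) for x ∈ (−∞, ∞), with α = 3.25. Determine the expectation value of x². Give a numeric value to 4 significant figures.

0.07692

⟨x²⟩ = ∫ x²·|Ψ|² dx (integrals over the domain).
Gaussian moments: ∫x^(2j)·e^(−2αx²) dx = (2j−1)!!/(4α)^j · √(π/(2α)), odd powers integrate to 0; here √(π/(2α)) = 0.69521.
⟨x²⟩ = 0.076923.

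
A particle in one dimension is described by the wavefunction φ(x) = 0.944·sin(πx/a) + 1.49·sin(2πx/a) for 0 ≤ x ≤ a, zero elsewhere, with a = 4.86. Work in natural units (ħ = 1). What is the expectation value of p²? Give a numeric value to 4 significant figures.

p² φ = −ħ² d²φ/dx²; ⟨p²⟩ = −ħ² ∫ φ*·φ'' dx / ∫|φ|² dx.
d²/dx² sin(jπx/a) = −(jπ/a)²·sin(jπx/a); on 0 ≤ x ≤ a, ∫sin²(jπx/a) dx = a/2 and ∫sin(jπx/a)·sin(lπx/a) dx = 0 for j ≠ l, so only diagonal terms survive in ∫|φ|² and ∫φ·φ″; ∫φ·φ′ dx = [φ²/2] between the walls = 0.
State is unnormalized: ∫|φ|² dx = 7.5603, and ∫φ*·(−ħ² φ'') dx = 9.9219, so ⟨p²⟩ = 9.9219 / 7.5603.
⟨p²⟩ = 1.3124.

1.312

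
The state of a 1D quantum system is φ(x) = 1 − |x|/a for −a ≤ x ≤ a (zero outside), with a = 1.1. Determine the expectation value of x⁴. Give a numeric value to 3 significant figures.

0.0418

⟨x⁴⟩ = ∫ x⁴·|φ|² dx / ∫|φ|² dx (integrals over the domain).
φ is even, so ∫ over [−a, a] = 2∫₀ᵃ with φ = 1 − x/a there: ∫₀ᵃ (1 − x/a)² dx = a/3, ∫₀ᵃ x²(1 − x/a)² dx = a³/30, ∫₀ᵃ x⁴(1 − x/a)² dx = a⁵/105.
State is unnormalized: ∫|φ|² dx = 0.73333, and ∫φ*·x⁴·φ dx = 0.030676, so ⟨x⁴⟩ = 0.030676 / 0.73333.
⟨x⁴⟩ = 0.041831.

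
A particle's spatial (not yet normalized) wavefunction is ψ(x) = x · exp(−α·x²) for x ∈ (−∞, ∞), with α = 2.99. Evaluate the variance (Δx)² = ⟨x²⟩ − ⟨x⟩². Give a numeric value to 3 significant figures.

0.251

Compute ⟨x⟩ and ⟨x²⟩ separately, then (Δx)² = ⟨x²⟩ − ⟨x⟩².
Expand each integrand as polynomial × e^(−2αx²) and use ∫x^(2j)·e^(−2αx²) dx = (2j−1)!!/(4α)^j · √(π/(2α)), odd powers → 0; here √(π/(2α)) = 0.72481.
Normalization: ∫|ψ|² dx = 0.060603.
⟨x⟩ = 0.0000 and ⟨x²⟩ = 0.25084.
(Δx)² = 0.25084 − (0.0000)² = 0.25084.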